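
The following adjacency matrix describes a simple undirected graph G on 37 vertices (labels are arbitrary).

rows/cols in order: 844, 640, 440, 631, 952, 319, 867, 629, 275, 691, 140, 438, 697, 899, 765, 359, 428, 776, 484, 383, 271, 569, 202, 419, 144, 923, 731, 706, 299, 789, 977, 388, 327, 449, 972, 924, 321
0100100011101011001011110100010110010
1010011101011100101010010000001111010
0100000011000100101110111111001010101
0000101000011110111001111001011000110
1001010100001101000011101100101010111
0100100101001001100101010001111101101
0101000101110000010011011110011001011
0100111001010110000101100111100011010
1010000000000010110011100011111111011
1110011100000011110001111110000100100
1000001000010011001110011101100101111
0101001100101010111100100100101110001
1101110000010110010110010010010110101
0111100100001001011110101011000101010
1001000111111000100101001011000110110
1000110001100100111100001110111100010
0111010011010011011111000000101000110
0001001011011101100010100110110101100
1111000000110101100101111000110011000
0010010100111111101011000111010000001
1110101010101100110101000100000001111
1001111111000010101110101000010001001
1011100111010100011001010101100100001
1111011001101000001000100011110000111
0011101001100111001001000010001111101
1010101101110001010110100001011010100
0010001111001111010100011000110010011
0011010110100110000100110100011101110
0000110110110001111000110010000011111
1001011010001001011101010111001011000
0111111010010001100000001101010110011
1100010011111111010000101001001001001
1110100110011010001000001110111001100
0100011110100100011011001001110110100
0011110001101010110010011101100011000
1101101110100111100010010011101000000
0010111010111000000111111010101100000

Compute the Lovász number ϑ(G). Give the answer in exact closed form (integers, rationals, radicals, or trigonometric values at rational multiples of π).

sqrt(37)

N(691) = {844, 640, 440, 319, 867, 629, 765, 359, 428, 776, 569, 202, 419, 144, 923, 731, 388, 972}, |N(691)| = 18.
N(484) = {844, 640, 440, 631, 140, 438, 899, 359, 428, 383, 569, 202, 419, 144, 299, 789, 327, 449}, |N(484)| = 18.
deg(776) = 18; N(776) = {631, 867, 275, 691, 438, 697, 899, 359, 428, 271, 202, 923, 731, 299, 789, 388, 449, 972}.
Vertex 972 has 18 neighbors: 440, 631, 952, 319, 691, 140, 697, 765, 428, 776, 271, 419, 144, 923, 706, 299, 327, 449.
Regular of degree 18 on 37 vertices: Paley(37): SR with (k,λ,μ)=(18,8,9).
spec(A) ≈ [18.0, 2.54138, -3.54138] (distinct, 5 d.p.).
With N=37: ϑ(G) = 37·(-(-sqrt(37)/2 - 1/2))/(18−(-sqrt(37)/2 - 1/2)) = sqrt(37).
≈ 6.0827625 (to 7 d.p.).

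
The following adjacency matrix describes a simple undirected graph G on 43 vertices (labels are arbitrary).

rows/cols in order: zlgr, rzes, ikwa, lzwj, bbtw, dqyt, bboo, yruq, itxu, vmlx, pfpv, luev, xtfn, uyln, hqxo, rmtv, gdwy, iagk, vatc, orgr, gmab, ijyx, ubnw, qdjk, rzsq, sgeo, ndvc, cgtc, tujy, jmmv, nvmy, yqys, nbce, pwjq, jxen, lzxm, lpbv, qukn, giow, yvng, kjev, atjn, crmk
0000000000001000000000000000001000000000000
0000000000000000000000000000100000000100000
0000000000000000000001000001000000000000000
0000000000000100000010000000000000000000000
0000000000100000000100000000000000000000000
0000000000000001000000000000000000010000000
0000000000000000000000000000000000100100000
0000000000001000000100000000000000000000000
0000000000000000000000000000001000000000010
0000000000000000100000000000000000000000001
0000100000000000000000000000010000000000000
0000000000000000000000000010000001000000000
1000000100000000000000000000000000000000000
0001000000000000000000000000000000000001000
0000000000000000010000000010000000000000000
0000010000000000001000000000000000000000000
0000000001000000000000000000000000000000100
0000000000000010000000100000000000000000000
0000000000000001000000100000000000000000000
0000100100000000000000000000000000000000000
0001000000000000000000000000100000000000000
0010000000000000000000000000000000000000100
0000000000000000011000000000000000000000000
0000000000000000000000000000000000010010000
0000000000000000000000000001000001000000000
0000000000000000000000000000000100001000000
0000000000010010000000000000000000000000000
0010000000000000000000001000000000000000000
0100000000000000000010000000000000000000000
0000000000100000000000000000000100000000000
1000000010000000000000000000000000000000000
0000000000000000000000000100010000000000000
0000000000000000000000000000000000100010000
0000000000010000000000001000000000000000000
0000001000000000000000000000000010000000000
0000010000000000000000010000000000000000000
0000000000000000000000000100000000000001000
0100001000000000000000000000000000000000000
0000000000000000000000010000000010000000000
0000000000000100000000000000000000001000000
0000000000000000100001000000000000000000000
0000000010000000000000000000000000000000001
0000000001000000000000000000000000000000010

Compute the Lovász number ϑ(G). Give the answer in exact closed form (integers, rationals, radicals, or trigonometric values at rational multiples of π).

43*cos(pi/43)/(cos(pi/43) + 1)

Vertex cgtc has 2 neighbors: ikwa, rzsq.
N(itxu) = {nvmy, atjn}, |N(itxu)| = 2.
Vertex pfpv has 2 neighbors: bbtw, jmmv.
Vertex vatc has 2 neighbors: rmtv, ubnw.
43-vertex 2-regular graph: connected 2-regular on 43 ⇒ C_{43}.
A has 22 distinct eigenvalues ≈ [2.0, 1.979, 1.915, 1.811, 1.668, 1.49, 1.279, 1.042, 0.782, 0.506, 0.219, -0.073, -0.363, -0.646, -0.914, -1.164, -1.388, -1.583, -1.744, -1.868, -1.952, -1.995].
Lovász: ϑ = −43(-2*cos(pi/43))/(2+-(-1)*2*cos(pi/43)) = 43*cos(pi/43)/(cos(pi/43) + 1).
≈ 21.47128 (to 5 d.p.).
α=21, χ(Ḡ)=22; ϑ=43*cos(pi/43)/(cos(pi/43) + 1) lies between (both strict).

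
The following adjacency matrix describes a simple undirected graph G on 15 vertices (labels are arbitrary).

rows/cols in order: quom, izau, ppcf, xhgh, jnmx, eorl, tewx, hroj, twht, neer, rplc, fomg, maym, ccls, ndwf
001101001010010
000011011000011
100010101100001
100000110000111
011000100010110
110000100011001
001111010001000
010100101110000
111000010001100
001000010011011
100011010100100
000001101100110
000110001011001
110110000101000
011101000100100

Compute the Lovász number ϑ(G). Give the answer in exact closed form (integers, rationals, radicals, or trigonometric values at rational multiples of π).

deg(neer) = 6; N(neer) = {ppcf, hroj, rplc, fomg, ccls, ndwf}.
Vertex jnmx has 6 neighbors: izau, ppcf, tewx, rplc, maym, ccls.
Vertex ccls has 6 neighbors: quom, izau, xhgh, jnmx, neer, fomg.
N(twht) = {quom, izau, ppcf, hroj, fomg, maym}, |N(twht)| = 6.
15-vertex 6-regular graph: Kneser K(6,2) on C(6,2)=15 vertices.
A has 3 distinct eigenvalues ≈ [6.0, 1.0, -3.0].
With N=15: ϑ(G) = 15·(-1*(-3))/(6−(-3)) = 5.
ϑ(G) ≈ 5.00000.

5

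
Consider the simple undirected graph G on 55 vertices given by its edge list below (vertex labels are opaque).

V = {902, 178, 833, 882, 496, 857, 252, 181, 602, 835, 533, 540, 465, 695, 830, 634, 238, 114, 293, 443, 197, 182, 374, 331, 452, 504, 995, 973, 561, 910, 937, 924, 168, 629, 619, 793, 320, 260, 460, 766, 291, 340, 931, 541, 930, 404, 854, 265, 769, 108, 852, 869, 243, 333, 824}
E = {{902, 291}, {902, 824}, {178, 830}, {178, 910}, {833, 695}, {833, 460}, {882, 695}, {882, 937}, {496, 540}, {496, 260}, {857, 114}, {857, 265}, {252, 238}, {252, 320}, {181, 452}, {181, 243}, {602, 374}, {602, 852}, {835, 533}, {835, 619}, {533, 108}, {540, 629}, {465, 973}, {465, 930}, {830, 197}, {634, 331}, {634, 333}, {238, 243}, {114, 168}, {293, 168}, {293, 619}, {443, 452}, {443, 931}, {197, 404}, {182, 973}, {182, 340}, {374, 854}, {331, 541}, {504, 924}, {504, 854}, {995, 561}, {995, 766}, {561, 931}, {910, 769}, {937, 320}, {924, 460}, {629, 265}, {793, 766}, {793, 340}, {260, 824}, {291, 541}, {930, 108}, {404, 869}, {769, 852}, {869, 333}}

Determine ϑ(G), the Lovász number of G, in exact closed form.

deg(634) = 2; N(634) = {331, 333}.
N(869) = {404, 333}, |N(869)| = 2.
Vertex 340 has 2 neighbors: 182, 793.
deg(833) = 2; N(833) = {695, 460}.
deg(v) = 2 for all v (|V|=55); the odd cycle C_{55}.
Distinct eigenvalues (to 6 d.p.): [2.0, 1.986963, 1.948024, 1.883689, 1.794797, 1.682507, 1.548283, 1.393875, 1.221296, 1.032795, 0.83083, 0.618034, 0.397181, 0.17115, -0.057112, -0.28463, -0.508437, -0.725615, -0.933335, -1.128886, -1.309721, -1.473482, -1.618034, -1.741492, -1.842247, -1.918986, -1.970708, -1.996738].
ϑ = −N·λ_min/(λ_max−λ_min) = −55·(-2*cos(pi/55))/(2−(-2*cos(pi/55))) = 55*cos(pi/55)/(cos(pi/55) + 1).
Numerically 27.47756.
27 ≤ 55*cos(pi/55)/(cos(pi/55) + 1) ≤ 28: both strict.

55*cos(pi/55)/(cos(pi/55) + 1)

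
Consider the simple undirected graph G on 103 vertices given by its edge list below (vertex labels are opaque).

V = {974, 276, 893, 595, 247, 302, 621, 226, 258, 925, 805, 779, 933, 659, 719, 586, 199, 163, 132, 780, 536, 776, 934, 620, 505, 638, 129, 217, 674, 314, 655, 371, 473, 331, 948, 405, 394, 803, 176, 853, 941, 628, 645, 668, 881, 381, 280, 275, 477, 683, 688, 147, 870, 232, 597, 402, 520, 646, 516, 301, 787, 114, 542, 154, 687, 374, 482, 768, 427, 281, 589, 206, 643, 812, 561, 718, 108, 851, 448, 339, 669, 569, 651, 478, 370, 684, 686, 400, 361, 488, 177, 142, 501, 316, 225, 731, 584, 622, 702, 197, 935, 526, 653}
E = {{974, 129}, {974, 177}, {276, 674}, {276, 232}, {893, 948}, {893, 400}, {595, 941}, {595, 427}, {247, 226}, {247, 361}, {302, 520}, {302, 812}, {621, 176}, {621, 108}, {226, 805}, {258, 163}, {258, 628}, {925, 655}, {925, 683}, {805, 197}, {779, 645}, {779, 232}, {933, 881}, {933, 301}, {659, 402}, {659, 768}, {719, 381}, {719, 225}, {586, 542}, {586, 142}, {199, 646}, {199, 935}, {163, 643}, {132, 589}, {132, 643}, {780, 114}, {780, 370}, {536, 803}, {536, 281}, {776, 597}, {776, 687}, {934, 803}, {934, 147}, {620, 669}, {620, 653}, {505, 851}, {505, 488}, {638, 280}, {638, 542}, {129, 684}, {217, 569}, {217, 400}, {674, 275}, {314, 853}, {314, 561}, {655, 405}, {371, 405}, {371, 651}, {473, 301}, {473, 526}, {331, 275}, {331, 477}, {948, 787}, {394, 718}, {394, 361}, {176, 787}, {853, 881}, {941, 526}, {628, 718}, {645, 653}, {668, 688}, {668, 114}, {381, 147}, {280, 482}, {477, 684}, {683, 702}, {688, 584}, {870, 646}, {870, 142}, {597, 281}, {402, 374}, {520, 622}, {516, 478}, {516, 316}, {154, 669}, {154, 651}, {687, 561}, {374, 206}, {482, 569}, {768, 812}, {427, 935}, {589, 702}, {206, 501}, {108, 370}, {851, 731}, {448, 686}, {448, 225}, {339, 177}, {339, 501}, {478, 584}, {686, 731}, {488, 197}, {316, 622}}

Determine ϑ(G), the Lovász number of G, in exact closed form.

deg(779) = 2; N(779) = {645, 232}.
N(400) = {893, 217}, |N(400)| = 2.
Vertex 370 has 2 neighbors: 780, 108.
deg(163) = 2; N(163) = {258, 643}.
103-vertex 2-regular graph: this is C_{103}, the 103-cycle.
Distinct eigenvalues (to 4 d.p.): [2.0, 1.9963, 1.9851, 1.9666, 1.9408, 1.9077, 1.8675, 1.8204, 1.7665, 1.7061, 1.6393, 1.5664, 1.4876, 1.4034, 1.3139, 1.2195, 1.1206, 1.0176, 0.9107, 0.8004, 0.6872, 0.5714, 0.4535, 0.3339, 0.2131, 0.0915, -0.0305, -0.1524, -0.2736, -0.3939, -0.5127, -0.6296, -0.7442, -0.856, -0.9646, -1.0696, -1.1706, -1.2673, -1.3593, -1.4462, -1.5277, -1.6036, -1.6735, -1.7371, -1.7943, -1.8448, -1.8885, -1.9251, -1.9546, -1.9768, -1.9916, -1.9991].
ϑ = −N·λ_min/(λ_max−λ_min) = −103·(-2*cos(pi/103))/(2−(-2*cos(pi/103))) = 103*cos(pi/103)/(cos(pi/103) + 1).
Numerically 51.4880.
51 ≤ 103*cos(pi/103)/(cos(pi/103) + 1) ≤ 52: both strict.

103*cos(pi/103)/(cos(pi/103) + 1)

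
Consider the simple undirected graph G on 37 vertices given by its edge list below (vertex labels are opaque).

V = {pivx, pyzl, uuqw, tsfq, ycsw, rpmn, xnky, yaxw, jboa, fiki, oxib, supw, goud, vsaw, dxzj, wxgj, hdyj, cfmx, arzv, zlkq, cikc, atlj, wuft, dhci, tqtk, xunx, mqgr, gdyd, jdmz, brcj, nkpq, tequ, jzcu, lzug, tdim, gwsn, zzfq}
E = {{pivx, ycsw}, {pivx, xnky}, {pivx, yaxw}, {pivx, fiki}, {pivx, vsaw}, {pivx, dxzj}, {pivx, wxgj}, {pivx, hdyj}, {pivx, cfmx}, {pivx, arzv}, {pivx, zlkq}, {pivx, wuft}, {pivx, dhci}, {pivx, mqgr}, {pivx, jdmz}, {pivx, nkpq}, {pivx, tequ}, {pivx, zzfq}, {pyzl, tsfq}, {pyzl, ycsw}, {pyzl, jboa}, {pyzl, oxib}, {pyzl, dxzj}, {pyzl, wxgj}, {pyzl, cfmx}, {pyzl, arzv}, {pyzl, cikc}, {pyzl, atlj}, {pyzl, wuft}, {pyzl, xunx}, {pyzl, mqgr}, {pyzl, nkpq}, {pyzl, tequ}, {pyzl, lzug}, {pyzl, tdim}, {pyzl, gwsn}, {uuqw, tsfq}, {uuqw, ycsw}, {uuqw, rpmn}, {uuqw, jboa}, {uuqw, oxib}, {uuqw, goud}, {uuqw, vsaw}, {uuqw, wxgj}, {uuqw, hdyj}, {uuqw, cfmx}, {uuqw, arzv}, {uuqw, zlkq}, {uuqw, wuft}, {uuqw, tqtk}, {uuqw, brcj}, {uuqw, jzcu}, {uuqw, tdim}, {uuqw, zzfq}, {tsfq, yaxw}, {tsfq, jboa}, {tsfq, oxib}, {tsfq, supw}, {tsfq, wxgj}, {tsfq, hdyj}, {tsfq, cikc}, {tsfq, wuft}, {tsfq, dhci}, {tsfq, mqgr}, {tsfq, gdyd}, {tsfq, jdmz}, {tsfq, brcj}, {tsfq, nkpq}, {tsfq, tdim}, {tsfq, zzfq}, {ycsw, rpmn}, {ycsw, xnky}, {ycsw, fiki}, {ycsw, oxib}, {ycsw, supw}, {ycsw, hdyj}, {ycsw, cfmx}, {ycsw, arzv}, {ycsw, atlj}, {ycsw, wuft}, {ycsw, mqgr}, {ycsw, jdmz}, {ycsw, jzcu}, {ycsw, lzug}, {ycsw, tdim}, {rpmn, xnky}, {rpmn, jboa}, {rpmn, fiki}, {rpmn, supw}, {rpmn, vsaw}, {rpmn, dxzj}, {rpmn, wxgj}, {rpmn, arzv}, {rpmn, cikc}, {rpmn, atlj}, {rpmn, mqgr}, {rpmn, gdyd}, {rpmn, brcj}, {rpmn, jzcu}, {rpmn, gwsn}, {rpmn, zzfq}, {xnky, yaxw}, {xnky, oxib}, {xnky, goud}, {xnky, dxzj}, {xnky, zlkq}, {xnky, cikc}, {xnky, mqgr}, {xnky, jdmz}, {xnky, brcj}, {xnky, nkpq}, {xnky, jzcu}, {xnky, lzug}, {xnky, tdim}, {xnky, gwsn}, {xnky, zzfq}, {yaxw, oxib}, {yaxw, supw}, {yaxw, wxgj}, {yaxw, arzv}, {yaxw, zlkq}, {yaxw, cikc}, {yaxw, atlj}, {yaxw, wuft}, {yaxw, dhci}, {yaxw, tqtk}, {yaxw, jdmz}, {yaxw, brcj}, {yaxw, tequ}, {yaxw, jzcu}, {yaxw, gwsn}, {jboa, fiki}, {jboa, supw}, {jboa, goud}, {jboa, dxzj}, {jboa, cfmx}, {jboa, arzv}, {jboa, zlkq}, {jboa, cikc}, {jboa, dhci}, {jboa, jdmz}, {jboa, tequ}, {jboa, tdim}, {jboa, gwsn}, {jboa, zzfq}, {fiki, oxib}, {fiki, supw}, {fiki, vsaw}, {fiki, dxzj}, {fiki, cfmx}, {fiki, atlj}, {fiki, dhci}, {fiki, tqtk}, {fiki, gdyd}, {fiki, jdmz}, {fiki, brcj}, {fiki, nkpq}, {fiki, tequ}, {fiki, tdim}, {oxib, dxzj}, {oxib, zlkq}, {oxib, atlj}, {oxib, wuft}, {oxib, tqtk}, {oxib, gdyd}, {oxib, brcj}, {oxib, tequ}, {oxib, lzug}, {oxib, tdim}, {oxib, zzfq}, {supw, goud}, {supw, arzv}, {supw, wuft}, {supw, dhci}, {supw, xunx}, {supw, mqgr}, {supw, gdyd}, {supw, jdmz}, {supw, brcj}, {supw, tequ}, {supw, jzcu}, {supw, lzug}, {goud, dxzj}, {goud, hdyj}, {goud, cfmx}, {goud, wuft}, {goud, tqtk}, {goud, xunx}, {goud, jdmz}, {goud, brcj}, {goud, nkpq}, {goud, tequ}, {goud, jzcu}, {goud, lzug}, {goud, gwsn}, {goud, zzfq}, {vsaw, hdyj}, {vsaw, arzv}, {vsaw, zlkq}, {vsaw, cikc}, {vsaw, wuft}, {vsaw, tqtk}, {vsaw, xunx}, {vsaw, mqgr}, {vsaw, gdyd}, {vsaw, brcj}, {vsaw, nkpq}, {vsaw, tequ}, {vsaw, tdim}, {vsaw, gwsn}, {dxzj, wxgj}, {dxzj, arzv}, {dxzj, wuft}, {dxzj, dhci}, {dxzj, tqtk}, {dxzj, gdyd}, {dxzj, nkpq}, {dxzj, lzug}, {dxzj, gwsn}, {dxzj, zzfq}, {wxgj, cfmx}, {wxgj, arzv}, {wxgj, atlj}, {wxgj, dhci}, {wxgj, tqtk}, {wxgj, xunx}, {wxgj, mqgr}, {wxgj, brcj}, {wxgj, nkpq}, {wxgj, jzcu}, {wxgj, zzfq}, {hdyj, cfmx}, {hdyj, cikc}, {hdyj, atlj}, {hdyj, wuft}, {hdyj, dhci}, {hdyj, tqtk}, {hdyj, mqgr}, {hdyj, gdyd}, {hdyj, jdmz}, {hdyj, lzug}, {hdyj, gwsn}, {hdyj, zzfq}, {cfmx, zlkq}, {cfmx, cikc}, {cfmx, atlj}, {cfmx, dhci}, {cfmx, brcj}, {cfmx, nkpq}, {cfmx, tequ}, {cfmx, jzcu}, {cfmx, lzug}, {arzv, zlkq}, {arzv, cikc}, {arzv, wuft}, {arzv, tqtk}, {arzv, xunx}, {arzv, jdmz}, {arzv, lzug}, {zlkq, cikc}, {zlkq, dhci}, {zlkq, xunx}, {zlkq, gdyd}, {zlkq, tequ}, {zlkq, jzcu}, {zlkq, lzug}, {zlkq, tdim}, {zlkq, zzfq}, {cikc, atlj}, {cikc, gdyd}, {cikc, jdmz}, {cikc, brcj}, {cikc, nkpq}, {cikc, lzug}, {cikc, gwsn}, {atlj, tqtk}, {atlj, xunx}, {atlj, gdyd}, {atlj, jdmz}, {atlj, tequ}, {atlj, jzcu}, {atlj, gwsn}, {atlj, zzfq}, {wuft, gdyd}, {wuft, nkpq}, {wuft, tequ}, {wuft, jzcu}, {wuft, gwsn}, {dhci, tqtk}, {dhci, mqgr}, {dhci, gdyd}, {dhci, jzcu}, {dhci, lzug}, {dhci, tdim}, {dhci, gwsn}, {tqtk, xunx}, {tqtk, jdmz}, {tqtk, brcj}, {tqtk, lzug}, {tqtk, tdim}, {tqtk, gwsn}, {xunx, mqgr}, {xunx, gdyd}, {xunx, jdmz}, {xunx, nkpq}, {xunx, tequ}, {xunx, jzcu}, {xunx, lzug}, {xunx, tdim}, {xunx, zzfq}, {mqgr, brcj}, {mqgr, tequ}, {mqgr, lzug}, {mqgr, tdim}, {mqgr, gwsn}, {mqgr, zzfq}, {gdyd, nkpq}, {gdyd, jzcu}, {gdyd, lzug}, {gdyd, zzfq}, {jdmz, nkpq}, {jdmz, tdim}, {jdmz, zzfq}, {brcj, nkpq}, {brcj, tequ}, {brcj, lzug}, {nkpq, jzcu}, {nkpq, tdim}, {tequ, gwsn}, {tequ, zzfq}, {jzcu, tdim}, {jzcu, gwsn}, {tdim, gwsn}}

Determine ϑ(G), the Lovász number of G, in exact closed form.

N(tqtk) = {uuqw, yaxw, fiki, oxib, goud, vsaw, dxzj, wxgj, hdyj, arzv, atlj, dhci, xunx, jdmz, brcj, lzug, tdim, gwsn}, |N(tqtk)| = 18.
N(gdyd) = {tsfq, rpmn, fiki, oxib, supw, vsaw, dxzj, hdyj, zlkq, cikc, atlj, wuft, dhci, xunx, nkpq, jzcu, lzug, zzfq}, |N(gdyd)| = 18.
N(uuqw) = {tsfq, ycsw, rpmn, jboa, oxib, goud, vsaw, wxgj, hdyj, cfmx, arzv, zlkq, wuft, tqtk, brcj, jzcu, tdim, zzfq}, |N(uuqw)| = 18.
N(pyzl) = {tsfq, ycsw, jboa, oxib, dxzj, wxgj, cfmx, arzv, cikc, atlj, wuft, xunx, mqgr, nkpq, tequ, lzug, tdim, gwsn}, |N(pyzl)| = 18.
deg(v) = 18 for all v (|V|=37); strongly regular (37,18,8,9).
A has 3 distinct eigenvalues ≈ [18.0, 2.54138, -3.54138].
λ_max=18, λ_min=-sqrt(37)/2 - 1/2; ϑ = −37·λ_min/(λ_max−λ_min) = sqrt(37).
≈ 6.082762530 (to 9 d.p.).

sqrt(37)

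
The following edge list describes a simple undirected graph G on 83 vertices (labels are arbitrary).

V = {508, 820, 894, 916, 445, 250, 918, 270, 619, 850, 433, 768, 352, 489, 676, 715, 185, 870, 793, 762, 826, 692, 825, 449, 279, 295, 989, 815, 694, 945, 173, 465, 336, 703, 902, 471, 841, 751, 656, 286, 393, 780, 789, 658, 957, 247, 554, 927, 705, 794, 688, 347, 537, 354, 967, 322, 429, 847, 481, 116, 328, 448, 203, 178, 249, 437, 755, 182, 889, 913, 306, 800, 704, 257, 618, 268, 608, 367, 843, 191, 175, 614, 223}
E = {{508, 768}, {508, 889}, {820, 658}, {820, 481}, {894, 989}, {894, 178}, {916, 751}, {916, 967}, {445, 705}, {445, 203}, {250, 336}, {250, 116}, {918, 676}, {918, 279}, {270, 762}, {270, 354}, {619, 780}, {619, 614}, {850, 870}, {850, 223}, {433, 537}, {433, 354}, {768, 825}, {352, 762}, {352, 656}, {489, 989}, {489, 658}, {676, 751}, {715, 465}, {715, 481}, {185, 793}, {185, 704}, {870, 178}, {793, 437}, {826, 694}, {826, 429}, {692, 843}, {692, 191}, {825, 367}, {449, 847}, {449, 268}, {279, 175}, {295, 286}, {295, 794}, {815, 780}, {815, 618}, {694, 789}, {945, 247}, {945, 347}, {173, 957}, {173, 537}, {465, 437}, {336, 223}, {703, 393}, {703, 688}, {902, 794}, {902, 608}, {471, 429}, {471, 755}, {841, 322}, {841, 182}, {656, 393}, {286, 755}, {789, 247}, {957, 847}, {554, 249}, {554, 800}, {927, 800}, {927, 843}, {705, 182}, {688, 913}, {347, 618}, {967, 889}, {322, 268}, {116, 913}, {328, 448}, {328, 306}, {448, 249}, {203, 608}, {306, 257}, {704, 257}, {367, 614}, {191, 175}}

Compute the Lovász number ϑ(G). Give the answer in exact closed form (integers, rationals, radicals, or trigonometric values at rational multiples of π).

83*cos(pi/83)/(cos(pi/83) + 1)

deg(913) = 2; N(913) = {688, 116}.
Vertex 175 has 2 neighbors: 279, 191.
N(257) = {306, 704}, |N(257)| = 2.
N(445) = {705, 203}, |N(445)| = 2.
G on 83 vertices is 2-regular; a single 83-cycle (edge-transitive).
The 42 distinct eigenvalues: [2.0, 1.994272, 1.977121, 1.948645, 1.909008, 1.858436, 1.797219, 1.725708, 1.644312, 1.553498, 1.453785, 1.345745, 1.229997, 1.107203, 0.978068, 0.84333, 0.703762, 0.560163, 0.413355, 0.264179, 0.113491, -0.037848, -0.18897, -0.33901, -0.487108, -0.632415, -0.774101, -0.911352, -1.043383, -1.169438, -1.288794, -1.400768, -1.504719, -1.600051, -1.686218, -1.762726, -1.829138, -1.885072, -1.930209, -1.96429, -1.98712, -1.998568].
ϑ = −N·λ_min/(λ_max−λ_min) = −83·(-2*cos(pi/83))/(2−(-2*cos(pi/83))) = 83*cos(pi/83)/(cos(pi/83) + 1).
ϑ(G) ≈ 41.48513.
Lovász sandwich 41 ≤ 83*cos(pi/83)/(cos(pi/83) + 1) ≤ 42: both strict.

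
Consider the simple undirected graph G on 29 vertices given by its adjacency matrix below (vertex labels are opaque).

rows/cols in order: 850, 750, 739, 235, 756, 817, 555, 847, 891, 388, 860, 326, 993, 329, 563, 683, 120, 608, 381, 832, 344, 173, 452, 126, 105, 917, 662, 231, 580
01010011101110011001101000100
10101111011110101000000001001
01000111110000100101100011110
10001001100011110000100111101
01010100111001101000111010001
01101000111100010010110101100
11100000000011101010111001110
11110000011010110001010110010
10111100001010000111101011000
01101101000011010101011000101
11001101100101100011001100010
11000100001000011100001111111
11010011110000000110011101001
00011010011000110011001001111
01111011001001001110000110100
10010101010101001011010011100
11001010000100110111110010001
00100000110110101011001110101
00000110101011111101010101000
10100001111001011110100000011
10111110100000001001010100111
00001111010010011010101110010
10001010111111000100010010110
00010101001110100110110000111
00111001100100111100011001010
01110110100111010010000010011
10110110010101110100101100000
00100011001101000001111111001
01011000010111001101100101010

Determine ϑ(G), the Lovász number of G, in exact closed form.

deg(850) = 14; N(850) = {750, 235, 555, 847, 891, 860, 326, 993, 683, 120, 832, 344, 452, 662}.
Vertex 739 has 14 neighbors: 750, 817, 555, 847, 891, 388, 563, 608, 832, 344, 105, 917, 662, 231.
N(388) = {750, 739, 756, 817, 847, 993, 329, 683, 608, 832, 173, 452, 662, 580}, |N(388)| = 14.
N(683) = {850, 235, 817, 847, 388, 326, 329, 120, 381, 832, 173, 105, 917, 662}, |N(683)| = 14.
14-regular, N=29; SR(29,14,6,7) — a Paley graph.
A has 3 distinct eigenvalues ≈ [14.0, 2.19258, -3.19258].
ϑ = −N·λ_min/(λ_max−λ_min) = −29·(-sqrt(29)/2 - 1/2)/(14−(-sqrt(29)/2 - 1/2)) = sqrt(29).
≈ 5.38516481 (to 8 d.p.).

sqrt(29)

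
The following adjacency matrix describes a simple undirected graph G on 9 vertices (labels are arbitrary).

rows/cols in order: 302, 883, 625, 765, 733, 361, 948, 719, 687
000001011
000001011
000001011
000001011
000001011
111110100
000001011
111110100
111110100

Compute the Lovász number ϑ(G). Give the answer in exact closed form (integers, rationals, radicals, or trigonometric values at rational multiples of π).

6

N(765) = {361, 719, 687}, |N(765)| = 3.
deg(883) = 3; N(883) = {361, 719, 687}.
Vertex 302 has 3 neighbors: 361, 719, 687.
deg(687) = 6; N(687) = {302, 883, 625, 765, 733, 948}.
G = K_{6,3}: α = 6 = χ(Ḡ), so ϑ = 6.
≈ 6.00000000 (to 8 d.p.).
Check 6 ≤ 6 ≤ 6: collapsed.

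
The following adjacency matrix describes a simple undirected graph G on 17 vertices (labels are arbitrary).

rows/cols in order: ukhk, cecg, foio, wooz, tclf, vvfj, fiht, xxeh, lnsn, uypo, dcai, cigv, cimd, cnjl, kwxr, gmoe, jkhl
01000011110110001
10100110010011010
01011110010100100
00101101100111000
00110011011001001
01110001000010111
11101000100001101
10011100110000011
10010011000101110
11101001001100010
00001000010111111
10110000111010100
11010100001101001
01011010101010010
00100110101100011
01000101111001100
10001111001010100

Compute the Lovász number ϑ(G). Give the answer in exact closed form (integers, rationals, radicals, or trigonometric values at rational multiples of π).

deg(uypo) = 8; N(uypo) = {ukhk, cecg, foio, tclf, xxeh, dcai, cigv, gmoe}.
N(cigv) = {ukhk, foio, wooz, lnsn, uypo, dcai, cimd, kwxr}, |N(cigv)| = 8.
deg(cnjl) = 8; N(cnjl) = {cecg, wooz, tclf, fiht, lnsn, dcai, cimd, gmoe}.
deg(dcai) = 8; N(dcai) = {tclf, uypo, cigv, cimd, cnjl, kwxr, gmoe, jkhl}.
17-vertex 8-regular graph: Paley(17): SR with (k,λ,μ)=(8,3,4).
A has 3 distinct eigenvalues ≈ [8.0, 1.5616, -2.5616].
ϑ = −N·λ_min/(λ_max−λ_min) = −17·(-sqrt(17)/2 - 1/2)/(8−(-sqrt(17)/2 - 1/2)) = sqrt(17).
Numerically 4.123106.

sqrt(17)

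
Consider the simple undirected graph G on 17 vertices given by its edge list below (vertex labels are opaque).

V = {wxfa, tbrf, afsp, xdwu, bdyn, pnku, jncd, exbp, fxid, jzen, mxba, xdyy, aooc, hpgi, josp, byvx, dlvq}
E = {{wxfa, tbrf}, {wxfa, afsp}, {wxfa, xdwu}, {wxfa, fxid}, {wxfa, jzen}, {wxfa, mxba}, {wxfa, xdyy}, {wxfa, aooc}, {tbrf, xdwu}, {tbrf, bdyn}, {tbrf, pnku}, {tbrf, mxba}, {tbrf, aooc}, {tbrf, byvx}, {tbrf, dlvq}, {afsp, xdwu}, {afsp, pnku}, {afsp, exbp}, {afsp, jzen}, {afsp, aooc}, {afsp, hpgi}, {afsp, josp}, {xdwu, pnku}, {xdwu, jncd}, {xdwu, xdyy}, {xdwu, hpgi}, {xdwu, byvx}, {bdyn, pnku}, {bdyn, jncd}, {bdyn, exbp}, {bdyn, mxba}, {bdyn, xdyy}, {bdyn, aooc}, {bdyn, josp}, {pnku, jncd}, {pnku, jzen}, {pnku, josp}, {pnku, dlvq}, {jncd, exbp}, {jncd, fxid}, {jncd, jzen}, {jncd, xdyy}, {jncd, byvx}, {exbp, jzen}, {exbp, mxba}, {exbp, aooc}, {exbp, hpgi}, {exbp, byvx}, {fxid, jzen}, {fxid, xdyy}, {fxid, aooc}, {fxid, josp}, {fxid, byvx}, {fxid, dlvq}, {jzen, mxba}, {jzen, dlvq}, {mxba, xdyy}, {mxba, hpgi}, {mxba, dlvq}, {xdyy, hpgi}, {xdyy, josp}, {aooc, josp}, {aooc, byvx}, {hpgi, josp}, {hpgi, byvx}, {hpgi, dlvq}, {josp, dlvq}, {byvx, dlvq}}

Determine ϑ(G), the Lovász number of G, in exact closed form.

Vertex byvx has 8 neighbors: tbrf, xdwu, jncd, exbp, fxid, aooc, hpgi, dlvq.
deg(xdwu) = 8; N(xdwu) = {wxfa, tbrf, afsp, pnku, jncd, xdyy, hpgi, byvx}.
Vertex aooc has 8 neighbors: wxfa, tbrf, afsp, bdyn, exbp, fxid, josp, byvx.
deg(exbp) = 8; N(exbp) = {afsp, bdyn, jncd, jzen, mxba, aooc, hpgi, byvx}.
17-vertex 8-regular graph: Paley(17): SR with (k,λ,μ)=(8,3,4).
The 3 distinct eigenvalues: [8.0, 1.562, -2.562].
Lovász (edge-transitive): ϑ = −17·(-sqrt(17)/2 - 1/2)/((8)−(-sqrt(17)/2 - 1/2)) = sqrt(17).
ϑ(G) ≈ 4.12310563.

sqrt(17)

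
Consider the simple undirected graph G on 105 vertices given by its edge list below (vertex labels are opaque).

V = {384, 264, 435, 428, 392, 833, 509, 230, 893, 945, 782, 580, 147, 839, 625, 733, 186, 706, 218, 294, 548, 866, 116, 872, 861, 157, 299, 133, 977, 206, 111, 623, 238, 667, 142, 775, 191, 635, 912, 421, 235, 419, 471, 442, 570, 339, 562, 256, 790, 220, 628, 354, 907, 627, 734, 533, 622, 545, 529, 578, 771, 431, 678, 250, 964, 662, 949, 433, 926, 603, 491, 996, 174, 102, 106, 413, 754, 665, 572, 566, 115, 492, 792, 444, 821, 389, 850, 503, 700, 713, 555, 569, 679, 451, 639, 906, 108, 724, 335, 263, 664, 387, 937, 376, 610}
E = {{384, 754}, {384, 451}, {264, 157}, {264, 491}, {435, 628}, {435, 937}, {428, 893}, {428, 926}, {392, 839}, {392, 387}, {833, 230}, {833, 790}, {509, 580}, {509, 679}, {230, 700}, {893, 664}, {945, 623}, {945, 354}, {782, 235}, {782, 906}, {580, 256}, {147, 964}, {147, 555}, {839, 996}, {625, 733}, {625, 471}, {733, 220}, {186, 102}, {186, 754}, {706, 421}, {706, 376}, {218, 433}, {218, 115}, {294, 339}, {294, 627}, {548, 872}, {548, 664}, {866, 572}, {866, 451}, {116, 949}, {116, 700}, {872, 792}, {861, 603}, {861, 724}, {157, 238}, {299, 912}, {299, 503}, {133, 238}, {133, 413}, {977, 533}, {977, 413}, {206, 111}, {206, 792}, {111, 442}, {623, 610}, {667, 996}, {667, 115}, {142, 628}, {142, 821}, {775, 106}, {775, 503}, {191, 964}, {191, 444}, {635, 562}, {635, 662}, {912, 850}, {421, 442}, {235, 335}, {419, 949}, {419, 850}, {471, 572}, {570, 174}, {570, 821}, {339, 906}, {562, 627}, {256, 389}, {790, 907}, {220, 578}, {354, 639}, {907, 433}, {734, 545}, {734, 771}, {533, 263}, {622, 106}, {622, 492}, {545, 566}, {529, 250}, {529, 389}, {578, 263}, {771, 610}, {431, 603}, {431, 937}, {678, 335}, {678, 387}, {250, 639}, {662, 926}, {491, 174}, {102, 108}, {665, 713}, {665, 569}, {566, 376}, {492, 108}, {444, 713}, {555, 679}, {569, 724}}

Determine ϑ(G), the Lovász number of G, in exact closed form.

deg(937) = 2; N(937) = {435, 431}.
N(389) = {256, 529}, |N(389)| = 2.
N(996) = {839, 667}, |N(996)| = 2.
Vertex 108 has 2 neighbors: 102, 492.
G on 105 vertices is 2-regular; a single 105-cycle (edge-transitive).
A has 53 distinct eigenvalues ≈ [2.0, 1.9964, 1.9857, 1.9679, 1.943, 1.9111, 1.8725, 1.8271, 1.7752, 1.7169, 1.6525, 1.5821, 1.5061, 1.4248, 1.3383, 1.247, 1.1512, 1.0514, 0.9477, 0.8407, 0.7307, 0.618, 0.5032, 0.3865, 0.2685, 0.1495, 0.0299, -0.0897, -0.2091, -0.3276, -0.445, -0.5609, -0.6747, -0.7861, -0.8946, -1.0, -1.1018, -1.1996, -1.2932, -1.3821, -1.4661, -1.5448, -1.618, -1.6854, -1.7468, -1.8019, -1.8506, -1.8927, -1.9279, -1.9563, -1.9777, -1.9919, -1.9991].
Lovász: ϑ = −105(-2*cos(pi/105))/(2+-(-1)*2*cos(pi/105)) = 105*cos(pi/105)/(cos(pi/105) + 1).
= 52.48824872… (decimal).
α=52, χ(Ḡ)=53; ϑ=105*cos(pi/105)/(cos(pi/105) + 1) lies between (both strict).

105*cos(pi/105)/(cos(pi/105) + 1)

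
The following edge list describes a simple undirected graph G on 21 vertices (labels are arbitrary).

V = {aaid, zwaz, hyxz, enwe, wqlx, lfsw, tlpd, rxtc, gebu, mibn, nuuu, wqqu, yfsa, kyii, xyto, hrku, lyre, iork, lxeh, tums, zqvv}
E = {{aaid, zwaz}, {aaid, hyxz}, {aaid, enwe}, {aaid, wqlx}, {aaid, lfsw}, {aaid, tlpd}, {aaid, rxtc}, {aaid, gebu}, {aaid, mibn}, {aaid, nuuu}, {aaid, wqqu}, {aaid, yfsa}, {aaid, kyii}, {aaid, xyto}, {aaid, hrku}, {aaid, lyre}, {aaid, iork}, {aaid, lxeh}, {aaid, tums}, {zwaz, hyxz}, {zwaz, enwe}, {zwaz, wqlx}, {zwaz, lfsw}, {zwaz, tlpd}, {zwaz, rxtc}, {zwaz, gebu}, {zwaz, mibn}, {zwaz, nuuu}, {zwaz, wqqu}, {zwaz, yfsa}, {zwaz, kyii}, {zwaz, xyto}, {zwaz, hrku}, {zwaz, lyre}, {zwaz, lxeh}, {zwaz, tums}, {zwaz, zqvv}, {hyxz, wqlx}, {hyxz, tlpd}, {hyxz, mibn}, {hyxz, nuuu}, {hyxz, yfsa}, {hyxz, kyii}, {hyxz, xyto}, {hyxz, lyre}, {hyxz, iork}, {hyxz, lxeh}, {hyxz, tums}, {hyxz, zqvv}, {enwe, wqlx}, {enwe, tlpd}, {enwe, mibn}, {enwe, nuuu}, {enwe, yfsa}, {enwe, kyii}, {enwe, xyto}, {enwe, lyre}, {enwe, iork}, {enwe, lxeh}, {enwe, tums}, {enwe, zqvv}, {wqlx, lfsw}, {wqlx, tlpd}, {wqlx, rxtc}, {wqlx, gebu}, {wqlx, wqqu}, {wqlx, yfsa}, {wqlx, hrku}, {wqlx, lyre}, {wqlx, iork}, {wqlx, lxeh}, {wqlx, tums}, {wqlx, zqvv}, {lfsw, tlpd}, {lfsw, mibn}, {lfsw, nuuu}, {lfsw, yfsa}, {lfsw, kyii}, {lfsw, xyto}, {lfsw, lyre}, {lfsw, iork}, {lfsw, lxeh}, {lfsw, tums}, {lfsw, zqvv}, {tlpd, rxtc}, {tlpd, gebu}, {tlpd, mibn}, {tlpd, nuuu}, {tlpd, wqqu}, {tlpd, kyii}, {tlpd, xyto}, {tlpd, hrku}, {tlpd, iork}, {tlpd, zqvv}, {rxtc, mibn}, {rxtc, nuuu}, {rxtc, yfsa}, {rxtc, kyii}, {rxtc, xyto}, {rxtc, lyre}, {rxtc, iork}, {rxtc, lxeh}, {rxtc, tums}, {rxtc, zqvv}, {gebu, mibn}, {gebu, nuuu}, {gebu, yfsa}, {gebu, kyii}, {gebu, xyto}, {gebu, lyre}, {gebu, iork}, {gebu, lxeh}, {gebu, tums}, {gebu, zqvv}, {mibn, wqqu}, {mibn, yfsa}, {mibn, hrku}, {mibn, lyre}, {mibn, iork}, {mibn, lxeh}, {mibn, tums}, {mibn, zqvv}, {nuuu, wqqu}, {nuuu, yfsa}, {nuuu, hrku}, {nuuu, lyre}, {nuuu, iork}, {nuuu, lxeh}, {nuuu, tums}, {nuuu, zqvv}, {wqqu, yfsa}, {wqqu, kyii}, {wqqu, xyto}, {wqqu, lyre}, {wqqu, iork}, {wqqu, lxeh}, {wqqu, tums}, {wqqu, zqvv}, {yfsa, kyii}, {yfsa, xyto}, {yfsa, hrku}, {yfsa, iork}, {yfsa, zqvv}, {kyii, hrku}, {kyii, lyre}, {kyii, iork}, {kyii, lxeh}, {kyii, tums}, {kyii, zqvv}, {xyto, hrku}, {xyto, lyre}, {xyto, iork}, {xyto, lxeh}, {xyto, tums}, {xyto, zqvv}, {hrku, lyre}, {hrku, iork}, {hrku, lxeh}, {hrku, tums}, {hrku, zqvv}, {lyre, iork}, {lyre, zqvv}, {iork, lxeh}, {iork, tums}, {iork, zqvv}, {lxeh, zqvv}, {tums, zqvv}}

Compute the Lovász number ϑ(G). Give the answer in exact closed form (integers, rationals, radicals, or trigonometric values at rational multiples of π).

7

Vertex hrku has 14 neighbors: aaid, zwaz, wqlx, tlpd, mibn, nuuu, yfsa, kyii, xyto, lyre, iork, lxeh, tums, zqvv.
N(nuuu) = {aaid, zwaz, hyxz, enwe, lfsw, tlpd, rxtc, gebu, wqqu, yfsa, hrku, lyre, iork, lxeh, tums, zqvv}, |N(nuuu)| = 16.
Vertex mibn has 16 neighbors: aaid, zwaz, hyxz, enwe, lfsw, tlpd, rxtc, gebu, wqqu, yfsa, hrku, lyre, iork, lxeh, tums, zqvv.
N(rxtc) = {aaid, zwaz, wqlx, tlpd, mibn, nuuu, yfsa, kyii, xyto, lyre, iork, lxeh, tums, zqvv}, |N(rxtc)| = 14.
K_{7,5,5,2,2} (perfect); ϑ(G) = α(G) = max{7,5,5,2,2} = 7.
≈ 7.000000 (to 6 d.p.).
α=7, χ(Ḡ)=7; ϑ=7 lies between (collapsed).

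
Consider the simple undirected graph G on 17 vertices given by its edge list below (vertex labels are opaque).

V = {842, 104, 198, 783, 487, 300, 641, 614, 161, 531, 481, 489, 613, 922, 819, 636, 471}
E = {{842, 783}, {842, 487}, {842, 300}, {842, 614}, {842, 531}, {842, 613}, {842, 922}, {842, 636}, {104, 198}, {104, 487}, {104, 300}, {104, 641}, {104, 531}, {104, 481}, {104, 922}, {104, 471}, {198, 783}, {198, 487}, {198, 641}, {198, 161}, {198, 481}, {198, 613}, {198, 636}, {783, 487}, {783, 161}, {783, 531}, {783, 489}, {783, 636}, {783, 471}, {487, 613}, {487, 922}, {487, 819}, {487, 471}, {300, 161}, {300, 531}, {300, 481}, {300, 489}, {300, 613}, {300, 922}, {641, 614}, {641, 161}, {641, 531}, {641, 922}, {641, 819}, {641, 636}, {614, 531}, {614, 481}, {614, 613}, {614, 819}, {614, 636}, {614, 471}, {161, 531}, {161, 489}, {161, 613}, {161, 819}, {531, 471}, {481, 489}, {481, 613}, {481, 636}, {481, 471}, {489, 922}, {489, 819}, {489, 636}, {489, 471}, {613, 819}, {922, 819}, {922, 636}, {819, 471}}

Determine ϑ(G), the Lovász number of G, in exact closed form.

sqrt(17)

Vertex 819 has 8 neighbors: 487, 641, 614, 161, 489, 613, 922, 471.
N(198) = {104, 783, 487, 641, 161, 481, 613, 636}, |N(198)| = 8.
N(104) = {198, 487, 300, 641, 531, 481, 922, 471}, |N(104)| = 8.
N(641) = {104, 198, 614, 161, 531, 922, 819, 636}, |N(641)| = 8.
17-vertex 8-regular graph: strongly regular (17,8,3,4).
spec(A) ≈ [8.0, 1.56155, -2.56155] (distinct, 5 d.p.).
ϑ = −N·λ_min/(λ_max−λ_min) = −17·(-sqrt(17)/2 - 1/2)/(8−(-sqrt(17)/2 - 1/2)) = sqrt(17).
ϑ(G) ≈ 4.123106.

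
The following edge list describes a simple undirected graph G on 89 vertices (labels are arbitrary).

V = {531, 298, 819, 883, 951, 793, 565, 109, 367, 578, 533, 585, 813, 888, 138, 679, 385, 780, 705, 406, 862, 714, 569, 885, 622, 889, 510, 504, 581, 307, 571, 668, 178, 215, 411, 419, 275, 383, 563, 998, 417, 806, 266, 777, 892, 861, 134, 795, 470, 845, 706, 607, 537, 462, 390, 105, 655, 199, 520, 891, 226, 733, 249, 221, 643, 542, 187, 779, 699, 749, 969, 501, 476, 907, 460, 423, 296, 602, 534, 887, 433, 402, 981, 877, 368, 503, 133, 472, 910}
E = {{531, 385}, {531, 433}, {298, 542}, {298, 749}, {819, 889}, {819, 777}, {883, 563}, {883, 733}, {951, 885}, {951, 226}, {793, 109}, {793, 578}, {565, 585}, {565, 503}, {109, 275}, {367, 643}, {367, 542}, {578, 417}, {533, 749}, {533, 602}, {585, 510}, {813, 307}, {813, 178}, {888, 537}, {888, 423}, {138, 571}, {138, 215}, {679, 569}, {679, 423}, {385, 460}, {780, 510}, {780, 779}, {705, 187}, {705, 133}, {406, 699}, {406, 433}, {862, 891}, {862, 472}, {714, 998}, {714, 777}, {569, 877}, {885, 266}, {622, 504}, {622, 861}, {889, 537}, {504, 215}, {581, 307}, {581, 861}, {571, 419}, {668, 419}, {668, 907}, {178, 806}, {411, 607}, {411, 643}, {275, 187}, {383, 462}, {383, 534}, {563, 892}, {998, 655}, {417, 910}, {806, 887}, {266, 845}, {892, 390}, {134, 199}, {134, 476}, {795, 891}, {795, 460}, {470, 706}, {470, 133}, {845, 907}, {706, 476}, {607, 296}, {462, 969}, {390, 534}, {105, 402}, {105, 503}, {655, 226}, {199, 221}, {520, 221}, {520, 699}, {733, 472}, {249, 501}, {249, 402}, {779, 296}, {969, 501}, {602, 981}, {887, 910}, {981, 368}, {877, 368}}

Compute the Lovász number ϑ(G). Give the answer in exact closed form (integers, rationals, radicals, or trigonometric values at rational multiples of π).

89*cos(pi/89)/(cos(pi/89) + 1)

N(569) = {679, 877}, |N(569)| = 2.
Vertex 749 has 2 neighbors: 298, 533.
Vertex 877 has 2 neighbors: 569, 368.
deg(668) = 2; N(668) = {419, 907}.
Every vertex has degree 2 (N=89); this is C_{89}, the 89-cycle.
A has 45 distinct eigenvalues ≈ [2.0, 1.995, 1.9801, 1.9553, 1.9208, 1.8767, 1.8232, 1.7607, 1.6894, 1.6097, 1.522, 1.4266, 1.3242, 1.2152, 1.1001, 0.9796, 0.8541, 0.7244, 0.5911, 0.4549, 0.3164, 0.1763, 0.0353, -0.1058, -0.2465, -0.3859, -0.5233, -0.6582, -0.7898, -0.9174, -1.0405, -1.1584, -1.2705, -1.3763, -1.4752, -1.5668, -1.6506, -1.7261, -1.7931, -1.8511, -1.8999, -1.9393, -1.9689, -1.9888, -1.9988].
−89·(-2*cos(pi/89)) / ((2)−(-2*cos(pi/89))) = 89*cos(pi/89)/(cos(pi/89) + 1) = ϑ(G).
= 44.48614… (decimal).
α=44, χ(Ḡ)=45; ϑ=89*cos(pi/89)/(cos(pi/89) + 1) lies between (both strict).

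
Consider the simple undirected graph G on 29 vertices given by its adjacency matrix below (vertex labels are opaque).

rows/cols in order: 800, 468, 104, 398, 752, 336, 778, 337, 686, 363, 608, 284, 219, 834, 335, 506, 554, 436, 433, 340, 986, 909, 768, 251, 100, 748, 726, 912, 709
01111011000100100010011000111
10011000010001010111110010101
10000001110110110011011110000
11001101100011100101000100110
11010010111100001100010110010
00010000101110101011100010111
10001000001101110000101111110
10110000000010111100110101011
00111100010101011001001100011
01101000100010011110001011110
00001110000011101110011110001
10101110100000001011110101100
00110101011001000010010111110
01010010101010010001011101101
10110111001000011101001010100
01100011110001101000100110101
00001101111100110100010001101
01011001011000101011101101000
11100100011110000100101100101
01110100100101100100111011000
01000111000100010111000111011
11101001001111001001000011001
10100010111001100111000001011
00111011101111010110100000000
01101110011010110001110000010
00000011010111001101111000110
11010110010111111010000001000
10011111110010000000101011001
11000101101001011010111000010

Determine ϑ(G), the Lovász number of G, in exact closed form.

Vertex 752 has 14 neighbors: 800, 468, 398, 778, 686, 363, 608, 284, 554, 436, 909, 251, 100, 912.
N(468) = {800, 398, 752, 363, 834, 506, 436, 433, 340, 986, 909, 100, 726, 709}, |N(468)| = 14.
Vertex 909 has 14 neighbors: 800, 468, 104, 752, 337, 608, 284, 219, 834, 554, 340, 100, 748, 709.
N(335) = {800, 104, 398, 336, 778, 337, 608, 506, 554, 436, 340, 768, 100, 726}, |N(335)| = 14.
G on 29 vertices is 14-regular; SR(29,14,6,7) — a Paley graph.
The 3 distinct eigenvalues: [14.0, 2.193, -3.193].
Lovász: ϑ = −29(-sqrt(29)/2 - 1/2)/(14+-(-sqrt(29)/2 - 1/2)) = sqrt(29).
ϑ(G) ≈ 5.38516481.

sqrt(29)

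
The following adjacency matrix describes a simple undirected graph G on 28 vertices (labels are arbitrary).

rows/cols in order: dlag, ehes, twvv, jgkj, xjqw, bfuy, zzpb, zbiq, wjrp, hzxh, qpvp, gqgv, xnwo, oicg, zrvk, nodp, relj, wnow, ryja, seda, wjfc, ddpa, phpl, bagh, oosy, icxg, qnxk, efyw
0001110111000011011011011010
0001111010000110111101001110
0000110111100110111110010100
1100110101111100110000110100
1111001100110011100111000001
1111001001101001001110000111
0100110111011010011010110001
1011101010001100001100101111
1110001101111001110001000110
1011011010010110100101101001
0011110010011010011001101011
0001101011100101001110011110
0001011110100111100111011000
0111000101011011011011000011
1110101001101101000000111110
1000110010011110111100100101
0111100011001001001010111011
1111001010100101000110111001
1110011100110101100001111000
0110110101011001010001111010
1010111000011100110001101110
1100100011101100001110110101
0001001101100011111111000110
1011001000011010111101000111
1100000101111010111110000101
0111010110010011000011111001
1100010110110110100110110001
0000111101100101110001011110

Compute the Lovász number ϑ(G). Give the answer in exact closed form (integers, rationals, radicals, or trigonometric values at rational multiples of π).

N(oicg) = {ehes, twvv, jgkj, zbiq, hzxh, gqgv, xnwo, zrvk, nodp, wnow, ryja, wjfc, ddpa, qnxk, efyw}, |N(oicg)| = 15.
N(efyw) = {xjqw, bfuy, zzpb, zbiq, hzxh, qpvp, oicg, nodp, relj, wnow, ddpa, bagh, oosy, icxg, qnxk}, |N(efyw)| = 15.
Vertex zbiq has 15 neighbors: dlag, twvv, jgkj, xjqw, zzpb, wjrp, xnwo, oicg, ryja, seda, phpl, oosy, icxg, qnxk, efyw.
Vertex ehes has 15 neighbors: jgkj, xjqw, bfuy, zzpb, wjrp, oicg, zrvk, relj, wnow, ryja, seda, ddpa, oosy, icxg, qnxk.
Every vertex has degree 15 (N=28); Kneser-type, 2-subsets of [8].
The 3 distinct eigenvalues: [15.0, 1.0, -5.0].
λ_max=15, λ_min=-5; ϑ = −28·λ_min/(λ_max−λ_min) = 7.
= 7.000000000… (decimal).

7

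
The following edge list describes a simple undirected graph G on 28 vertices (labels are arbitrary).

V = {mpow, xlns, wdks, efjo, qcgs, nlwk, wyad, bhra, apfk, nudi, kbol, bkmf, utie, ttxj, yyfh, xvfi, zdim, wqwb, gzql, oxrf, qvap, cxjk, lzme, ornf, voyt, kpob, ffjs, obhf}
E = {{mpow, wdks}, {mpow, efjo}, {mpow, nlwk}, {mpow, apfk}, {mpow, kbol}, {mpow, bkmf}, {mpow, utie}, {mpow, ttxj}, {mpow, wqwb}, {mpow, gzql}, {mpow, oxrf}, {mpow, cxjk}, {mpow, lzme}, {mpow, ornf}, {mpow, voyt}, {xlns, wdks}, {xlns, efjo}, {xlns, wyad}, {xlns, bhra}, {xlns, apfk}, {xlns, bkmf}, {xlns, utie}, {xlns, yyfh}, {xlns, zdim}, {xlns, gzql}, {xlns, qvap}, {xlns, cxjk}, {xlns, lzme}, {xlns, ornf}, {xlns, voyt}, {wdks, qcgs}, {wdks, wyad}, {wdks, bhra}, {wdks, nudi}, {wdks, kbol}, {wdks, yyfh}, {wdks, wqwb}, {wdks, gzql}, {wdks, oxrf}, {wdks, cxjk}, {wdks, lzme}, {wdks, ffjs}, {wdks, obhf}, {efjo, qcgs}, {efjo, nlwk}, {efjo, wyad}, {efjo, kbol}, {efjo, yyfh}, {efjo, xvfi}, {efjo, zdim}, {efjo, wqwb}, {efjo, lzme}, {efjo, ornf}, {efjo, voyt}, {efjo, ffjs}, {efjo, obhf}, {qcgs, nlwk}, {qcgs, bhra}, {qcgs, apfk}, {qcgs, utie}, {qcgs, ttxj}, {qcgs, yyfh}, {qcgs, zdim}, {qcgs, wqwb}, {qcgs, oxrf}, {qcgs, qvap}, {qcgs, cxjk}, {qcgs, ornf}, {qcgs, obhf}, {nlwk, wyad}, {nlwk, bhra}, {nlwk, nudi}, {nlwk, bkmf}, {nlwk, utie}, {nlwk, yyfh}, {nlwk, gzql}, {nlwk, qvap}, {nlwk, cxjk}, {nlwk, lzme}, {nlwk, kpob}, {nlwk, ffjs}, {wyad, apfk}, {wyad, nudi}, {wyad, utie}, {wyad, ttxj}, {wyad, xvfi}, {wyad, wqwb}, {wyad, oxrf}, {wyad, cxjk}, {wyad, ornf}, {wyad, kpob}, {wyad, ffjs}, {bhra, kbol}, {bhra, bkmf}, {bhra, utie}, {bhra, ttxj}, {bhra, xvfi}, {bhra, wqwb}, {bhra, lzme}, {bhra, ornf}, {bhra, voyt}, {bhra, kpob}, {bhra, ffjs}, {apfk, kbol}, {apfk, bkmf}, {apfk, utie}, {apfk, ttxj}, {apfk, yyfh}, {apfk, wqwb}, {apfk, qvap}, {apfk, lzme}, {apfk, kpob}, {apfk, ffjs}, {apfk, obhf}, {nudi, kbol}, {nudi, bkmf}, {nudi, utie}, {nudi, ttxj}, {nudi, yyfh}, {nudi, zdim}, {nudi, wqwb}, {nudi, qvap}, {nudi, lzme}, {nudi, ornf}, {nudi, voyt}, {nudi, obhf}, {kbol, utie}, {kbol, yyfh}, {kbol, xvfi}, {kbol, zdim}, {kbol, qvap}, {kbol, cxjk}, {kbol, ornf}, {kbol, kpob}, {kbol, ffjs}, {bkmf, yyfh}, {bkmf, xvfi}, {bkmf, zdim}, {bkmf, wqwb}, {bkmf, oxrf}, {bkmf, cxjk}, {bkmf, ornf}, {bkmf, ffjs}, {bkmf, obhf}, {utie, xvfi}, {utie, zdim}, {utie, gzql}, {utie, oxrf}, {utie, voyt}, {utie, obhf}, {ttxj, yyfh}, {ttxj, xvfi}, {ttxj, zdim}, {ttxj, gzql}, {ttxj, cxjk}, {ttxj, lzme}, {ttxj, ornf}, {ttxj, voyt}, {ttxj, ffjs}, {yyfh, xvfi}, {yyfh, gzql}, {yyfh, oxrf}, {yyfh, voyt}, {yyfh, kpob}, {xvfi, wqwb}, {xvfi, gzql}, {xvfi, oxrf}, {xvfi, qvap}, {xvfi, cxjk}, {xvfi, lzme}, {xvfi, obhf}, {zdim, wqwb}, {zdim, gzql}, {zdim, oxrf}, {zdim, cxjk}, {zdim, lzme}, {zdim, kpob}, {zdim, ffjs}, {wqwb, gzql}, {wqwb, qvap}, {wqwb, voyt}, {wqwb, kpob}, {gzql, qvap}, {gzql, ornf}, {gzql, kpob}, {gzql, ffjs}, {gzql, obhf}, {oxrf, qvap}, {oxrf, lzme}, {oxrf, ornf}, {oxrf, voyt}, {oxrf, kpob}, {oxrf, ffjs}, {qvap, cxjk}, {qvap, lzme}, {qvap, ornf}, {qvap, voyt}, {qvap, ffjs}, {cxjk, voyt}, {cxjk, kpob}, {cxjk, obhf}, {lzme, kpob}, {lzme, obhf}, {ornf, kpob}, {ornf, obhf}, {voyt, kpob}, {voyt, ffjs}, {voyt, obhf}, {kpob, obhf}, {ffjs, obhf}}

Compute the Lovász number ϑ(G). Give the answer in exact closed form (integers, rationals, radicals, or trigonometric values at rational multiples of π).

N(wyad) = {xlns, wdks, efjo, nlwk, apfk, nudi, utie, ttxj, xvfi, wqwb, oxrf, cxjk, ornf, kpob, ffjs}, |N(wyad)| = 15.
N(qcgs) = {wdks, efjo, nlwk, bhra, apfk, utie, ttxj, yyfh, zdim, wqwb, oxrf, qvap, cxjk, ornf, obhf}, |N(qcgs)| = 15.
deg(qvap) = 15; N(qvap) = {xlns, qcgs, nlwk, apfk, nudi, kbol, xvfi, wqwb, gzql, oxrf, cxjk, lzme, ornf, voyt, ffjs}.
Vertex obhf has 15 neighbors: wdks, efjo, qcgs, apfk, nudi, bkmf, utie, xvfi, gzql, cxjk, lzme, ornf, voyt, kpob, ffjs.
15-regular, N=28; Kneser K(8,2) on C(8,2)=28 vertices.
A has 3 distinct eigenvalues ≈ [15.0, 1.0, -5.0].
λ_max=15, λ_min=-5; ϑ = −28·λ_min/(λ_max−λ_min) = 7.
ϑ(G) ≈ 7.000000.

7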